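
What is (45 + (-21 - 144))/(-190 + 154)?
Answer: 10/3 ≈ 3.3333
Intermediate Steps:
(45 + (-21 - 144))/(-190 + 154) = (45 - 165)/(-36) = -120*(-1/36) = 10/3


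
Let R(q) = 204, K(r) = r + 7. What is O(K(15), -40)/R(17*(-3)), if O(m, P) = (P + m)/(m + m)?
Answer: -3/1496 ≈ -0.0020053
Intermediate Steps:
K(r) = 7 + r
O(m, P) = (P + m)/(2*m) (O(m, P) = (P + m)/((2*m)) = (P + m)*(1/(2*m)) = (P + m)/(2*m))
O(K(15), -40)/R(17*(-3)) = ((-40 + (7 + 15))/(2*(7 + 15)))/204 = ((1/2)*(-40 + 22)/22)*(1/204) = ((1/2)*(1/22)*(-18))*(1/204) = -9/22*1/204 = -3/1496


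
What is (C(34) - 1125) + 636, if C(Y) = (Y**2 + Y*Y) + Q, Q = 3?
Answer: 1826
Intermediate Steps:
C(Y) = 3 + 2*Y**2 (C(Y) = (Y**2 + Y*Y) + 3 = (Y**2 + Y**2) + 3 = 2*Y**2 + 3 = 3 + 2*Y**2)
(C(34) - 1125) + 636 = ((3 + 2*34**2) - 1125) + 636 = ((3 + 2*1156) - 1125) + 636 = ((3 + 2312) - 1125) + 636 = (2315 - 1125) + 636 = 1190 + 636 = 1826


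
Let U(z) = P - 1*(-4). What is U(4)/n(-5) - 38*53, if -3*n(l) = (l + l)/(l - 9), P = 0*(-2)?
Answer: -10154/5 ≈ -2030.8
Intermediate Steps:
P = 0
U(z) = 4 (U(z) = 0 - 1*(-4) = 0 + 4 = 4)
n(l) = -2*l/(3*(-9 + l)) (n(l) = -(l + l)/(3*(l - 9)) = -2*l/(3*(-9 + l)))
U(4)/n(-5) - 38*53 = 4/((-2*(-5)/(-27 + 3*(-5)))) - 38*53 = 4/((-2*(-5)/(-27 - 15))) - 2014 = 4/((-2*(-5)/(-42))) - 2014 = 4/((-2*(-5)*(-1/42))) - 2014 = 4/(-5/21) - 2014 = 4*(-21/5) - 2014 = -84/5 - 2014 = -10154/5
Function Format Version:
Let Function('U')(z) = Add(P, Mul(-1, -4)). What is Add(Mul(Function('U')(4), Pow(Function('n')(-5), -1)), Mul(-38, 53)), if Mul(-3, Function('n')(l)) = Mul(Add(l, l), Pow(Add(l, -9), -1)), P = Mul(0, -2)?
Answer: Rational(-10154, 5) ≈ -2030.8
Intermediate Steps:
P = 0
Function('U')(z) = 4 (Function('U')(z) = Add(0, Mul(-1, -4)) = Add(0, 4) = 4)
Function('n')(l) = Mul(Rational(-2, 3), l, Pow(Add(-9, l), -1)) (Function('n')(l) = Mul(Rational(-1, 3), Mul(Add(l, l), Pow(Add(l, -9), -1))) = Mul(Rational(-1, 3), Mul(Mul(2, l), Pow(Add(-9, l), -1))) = Mul(Rational(-1, 3), Mul(2, l, Pow(Add(-9, l), -1))) = Mul(Rational(-2, 3), l, Pow(Add(-9, l), -1)))
Add(Mul(Function('U')(4), Pow(Function('n')(-5), -1)), Mul(-38, 53)) = Add(Mul(4, Pow(Mul(-2, -5, Pow(Add(-27, Mul(3, -5)), -1)), -1)), Mul(-38, 53)) = Add(Mul(4, Pow(Mul(-2, -5, Pow(Add(-27, -15), -1)), -1)), -2014) = Add(Mul(4, Pow(Mul(-2, -5, Pow(-42, -1)), -1)), -2014) = Add(Mul(4, Pow(Mul(-2, -5, Rational(-1, 42)), -1)), -2014) = Add(Mul(4, Pow(Rational(-5, 21), -1)), -2014) = Add(Mul(4, Rational(-21, 5)), -2014) = Add(Rational(-84, 5), -2014) = Rational(-10154, 5)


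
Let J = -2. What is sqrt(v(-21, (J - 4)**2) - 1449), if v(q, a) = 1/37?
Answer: 2*I*sqrt(495911)/37 ≈ 38.065*I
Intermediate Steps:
v(q, a) = 1/37
sqrt(v(-21, (J - 4)**2) - 1449) = sqrt(1/37 - 1449) = sqrt(-53612/37) = 2*I*sqrt(495911)/37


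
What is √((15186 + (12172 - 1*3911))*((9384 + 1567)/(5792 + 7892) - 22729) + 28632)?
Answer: I*√24945667299806847/6842 ≈ 23084.0*I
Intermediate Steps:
√((15186 + (12172 - 1*3911))*((9384 + 1567)/(5792 + 7892) - 22729) + 28632) = √((15186 + (12172 - 3911))*(10951/13684 - 22729) + 28632) = √((15186 + 8261)*(10951*(1/13684) - 22729) + 28632) = √(23447*(10951/13684 - 22729) + 28632) = √(23447*(-311012685/13684) + 28632) = √(-7292314425195/13684 + 28632) = √(-7291922624907/13684) = I*√24945667299806847/6842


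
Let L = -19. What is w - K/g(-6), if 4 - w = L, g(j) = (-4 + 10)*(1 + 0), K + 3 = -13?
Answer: 77/3 ≈ 25.667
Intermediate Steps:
K = -16 (K = -3 - 13 = -16)
g(j) = 6 (g(j) = 6*1 = 6)
w = 23 (w = 4 - 1*(-19) = 4 + 19 = 23)
w - K/g(-6) = 23 - (-16)/6 = 23 - 1*(-8/3) = 23 + 8/3 = 77/3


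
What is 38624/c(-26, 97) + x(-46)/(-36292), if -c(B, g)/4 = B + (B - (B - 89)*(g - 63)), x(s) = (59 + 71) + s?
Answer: -43844953/17501817 ≈ -2.5052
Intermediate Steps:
x(s) = 130 + s
c(B, g) = -8*B + 4*(-89 + B)*(-63 + g) (c(B, g) = -4*(B + (B - (B - 89)*(g - 63))) = -4*(B + (B - (-89 + B)*(-63 + g))) = -4*(2*B - (-89 + B)*(-63 + g)) = -8*B + 4*(-89 + B)*(-63 + g))
38624/c(-26, 97) + x(-46)/(-36292) = 38624/(22428 - 356*97 - 260*(-26) + 4*(-26)*97) + (130 - 46)/(-36292) = 38624/(22428 - 34532 + 6760 - 10088) + 84*(-1/36292) = 38624/(-15432) - 21/9073 = 38624*(-1/15432) - 21/9073 = -4828/1929 - 21/9073 = -43844953/17501817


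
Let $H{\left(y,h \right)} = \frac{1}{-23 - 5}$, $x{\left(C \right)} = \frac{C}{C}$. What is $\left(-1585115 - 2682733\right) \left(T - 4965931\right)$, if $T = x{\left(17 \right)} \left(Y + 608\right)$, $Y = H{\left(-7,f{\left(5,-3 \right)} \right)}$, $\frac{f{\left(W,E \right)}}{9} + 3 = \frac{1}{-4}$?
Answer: $\frac{148338707911290}{7} \approx 2.1191 \cdot 10^{13}$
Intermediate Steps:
$f{\left(W,E \right)} = - \frac{117}{4}$ ($f{\left(W,E \right)} = -27 + \frac{9}{-4} = -27 + 9 \left(- \frac{1}{4}\right) = -27 - \frac{9}{4} = - \frac{117}{4}$)
$x{\left(C \right)} = 1$
$H{\left(y,h \right)} = - \frac{1}{28}$ ($H{\left(y,h \right)} = \frac{1}{-28} = - \frac{1}{28}$)
$Y = - \frac{1}{28} \approx -0.035714$
$T = \frac{17023}{28}$ ($T = 1 \left(- \frac{1}{28} + 608\right) = 1 \cdot \frac{17023}{28} = \frac{17023}{28} \approx 607.96$)
$\left(-1585115 - 2682733\right) \left(T - 4965931\right) = \left(-1585115 - 2682733\right) \left(\frac{17023}{28} - 4965931\right) = \left(-4267848\right) \left(- \frac{139029045}{28}\right) = \frac{148338707911290}{7}$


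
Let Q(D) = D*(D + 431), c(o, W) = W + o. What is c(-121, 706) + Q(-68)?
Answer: -24099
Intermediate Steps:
Q(D) = D*(431 + D)
c(-121, 706) + Q(-68) = (706 - 121) - 68*(431 - 68) = 585 - 68*363 = 585 - 24684 = -24099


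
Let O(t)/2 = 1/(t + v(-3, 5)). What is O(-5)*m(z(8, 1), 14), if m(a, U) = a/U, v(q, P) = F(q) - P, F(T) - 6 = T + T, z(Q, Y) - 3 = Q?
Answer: -11/70 ≈ -0.15714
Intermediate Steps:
z(Q, Y) = 3 + Q
F(T) = 6 + 2*T (F(T) = 6 + (T + T) = 6 + 2*T)
v(q, P) = 6 - P + 2*q (v(q, P) = (6 + 2*q) - P = 6 - P + 2*q)
O(t) = 2/(-5 + t) (O(t) = 2/(t + (6 - 1*5 + 2*(-3))) = 2/(t + (6 - 5 - 6)) = 2/(t - 5) = 2/(-5 + t))
O(-5)*m(z(8, 1), 14) = (2/(-5 - 5))*((3 + 8)/14) = (2/(-10))*(11*(1/14)) = (2*(-⅒))*(11/14) = -⅕*11/14 = -11/70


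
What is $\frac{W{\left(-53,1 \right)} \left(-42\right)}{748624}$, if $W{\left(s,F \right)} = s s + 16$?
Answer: $- \frac{59325}{374312} \approx -0.15849$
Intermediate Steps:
$W{\left(s,F \right)} = 16 + s^{2}$ ($W{\left(s,F \right)} = s^{2} + 16 = 16 + s^{2}$)
$\frac{W{\left(-53,1 \right)} \left(-42\right)}{748624} = \frac{\left(16 + \left(-53\right)^{2}\right) \left(-42\right)}{748624} = \left(16 + 2809\right) \left(-42\right) \frac{1}{748624} = 2825 \left(-42\right) \frac{1}{748624} = \left(-118650\right) \frac{1}{748624} = - \frac{59325}{374312}$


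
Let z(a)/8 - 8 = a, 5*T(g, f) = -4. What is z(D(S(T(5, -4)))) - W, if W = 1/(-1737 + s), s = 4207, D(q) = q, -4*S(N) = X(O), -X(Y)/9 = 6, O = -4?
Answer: 424839/2470 ≈ 172.00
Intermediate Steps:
T(g, f) = -4/5 (T(g, f) = (1/5)*(-4) = -4/5)
X(Y) = -54 (X(Y) = -9*6 = -54)
S(N) = 27/2 (S(N) = -1/4*(-54) = 27/2)
z(a) = 64 + 8*a
W = 1/2470 (W = 1/(-1737 + 4207) = 1/2470 ≈ 0.00040486)
z(D(S(T(5, -4)))) - W = (64 + 8*(27/2)) - 1*1/2470 = (64 + 108) - 1/2470 = 172 - 1/2470 = 424839/2470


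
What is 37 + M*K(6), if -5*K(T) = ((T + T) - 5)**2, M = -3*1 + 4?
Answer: 136/5 ≈ 27.200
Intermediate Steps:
M = 1 (M = -3 + 4 = 1)
K(T) = -(-5 + 2*T)**2/5 (K(T) = -((T + T) - 5)**2/5 = -(2*T - 5)**2/5 = -(-5 + 2*T)**2/5)
37 + M*K(6) = 37 + 1*(-(-5 + 2*6)**2/5) = 37 + 1*(-(-5 + 12)**2/5) = 37 + 1*(-1/5*7**2) = 37 + 1*(-1/5*49) = 37 + 1*(-49/5) = 37 - 49/5 = 136/5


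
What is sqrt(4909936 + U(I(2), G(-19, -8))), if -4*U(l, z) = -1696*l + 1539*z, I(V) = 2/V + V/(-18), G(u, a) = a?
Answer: sqrt(44220518)/3 ≈ 2216.6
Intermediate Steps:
I(V) = 2/V - V/18 (I(V) = 2/V + V*(-1/18) = 2/V - V/18)
U(l, z) = 424*l - 1539*z/4 (U(l, z) = -(-1696*l + 1539*z)/4 = 424*l - 1539*z/4)
sqrt(4909936 + U(I(2), G(-19, -8))) = sqrt(4909936 + (424*(2/2 - 1/18*2) - 1539/4*(-8))) = sqrt(4909936 + (424*(2*(1/2) - 1/9) + 3078)) = sqrt(4909936 + (424*(1 - 1/9) + 3078)) = sqrt(4909936 + (424*(8/9) + 3078)) = sqrt(4909936 + (3392/9 + 3078)) = sqrt(4909936 + 31094/9) = sqrt(44220518/9) = sqrt(44220518)/3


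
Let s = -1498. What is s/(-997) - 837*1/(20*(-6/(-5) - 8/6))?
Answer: 2515451/7976 ≈ 315.38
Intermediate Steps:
s/(-997) - 837*1/(20*(-6/(-5) - 8/6)) = -1498/(-997) - 837*1/(20*(-6/(-5) - 8/6)) = -1498*(-1/997) - 837*1/(20*(-6*(-⅕) - 8*⅙)) = 1498/997 - 837*1/(20*(6/5 - 4/3)) = 1498/997 - 837/(-2/15*10*2) = 1498/997 - 837/((-4/3*2)) = 1498/997 - 837/(-8/3) = 1498/997 - 837*(-3/8) = 1498/997 + 2511/8 = 2515451/7976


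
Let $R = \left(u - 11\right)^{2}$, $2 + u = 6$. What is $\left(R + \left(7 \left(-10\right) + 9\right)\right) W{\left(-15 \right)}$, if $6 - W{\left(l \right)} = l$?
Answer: $-252$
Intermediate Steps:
$u = 4$ ($u = -2 + 6 = 4$)
$W{\left(l \right)} = 6 - l$
$R = 49$ ($R = \left(4 - 11\right)^{2} = \left(-7\right)^{2} = 49$)
$\left(R + \left(7 \left(-10\right) + 9\right)\right) W{\left(-15 \right)} = \left(49 + \left(7 \left(-10\right) + 9\right)\right) \left(6 - -15\right) = \left(49 + \left(-70 + 9\right)\right) \left(6 + 15\right) = \left(49 - 61\right) 21 = \left(-12\right) 21 = -252$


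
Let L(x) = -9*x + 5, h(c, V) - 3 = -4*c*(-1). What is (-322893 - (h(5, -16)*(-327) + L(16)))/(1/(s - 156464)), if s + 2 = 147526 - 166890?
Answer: 55427418390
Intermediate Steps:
h(c, V) = 3 + 4*c (h(c, V) = 3 - 4*c*(-1) = 3 + 4*c)
L(x) = 5 - 9*x
s = -19366 (s = -2 + (147526 - 166890) = -2 - 19364 = -19366)
(-322893 - (h(5, -16)*(-327) + L(16)))/(1/(s - 156464)) = (-322893 - ((3 + 4*5)*(-327) + (5 - 9*16)))/(1/(-19366 - 156464)) = (-322893 - ((3 + 20)*(-327) + (5 - 144)))/(1/(-175830)) = (-322893 - (23*(-327) - 139))/(-1/175830) = (-322893 - (-7521 - 139))*(-175830) = (-322893 - 1*(-7660))*(-175830) = (-322893 + 7660)*(-175830) = -315233*(-175830) = 55427418390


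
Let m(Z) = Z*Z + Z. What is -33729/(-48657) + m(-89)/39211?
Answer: 567876481/635963209 ≈ 0.89294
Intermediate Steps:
m(Z) = Z + Z**2 (m(Z) = Z**2 + Z = Z + Z**2)
-33729/(-48657) + m(-89)/39211 = -33729/(-48657) - 89*(1 - 89)/39211 = -33729*(-1/48657) - 89*(-88)*(1/39211) = 11243/16219 + 7832*(1/39211) = 11243/16219 + 7832/39211 = 567876481/635963209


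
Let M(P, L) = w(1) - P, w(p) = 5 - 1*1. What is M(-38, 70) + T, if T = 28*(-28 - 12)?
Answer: -1078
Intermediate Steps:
w(p) = 4 (w(p) = 5 - 1 = 4)
M(P, L) = 4 - P
T = -1120 (T = 28*(-40) = -1120)
M(-38, 70) + T = (4 - 1*(-38)) - 1120 = (4 + 38) - 1120 = 42 - 1120 = -1078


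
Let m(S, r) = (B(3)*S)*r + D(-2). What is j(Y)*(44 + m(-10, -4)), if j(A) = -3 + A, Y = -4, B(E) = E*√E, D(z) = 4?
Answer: -336 - 840*√3 ≈ -1790.9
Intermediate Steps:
B(E) = E^(3/2)
m(S, r) = 4 + 3*S*r*√3 (m(S, r) = (3^(3/2)*S)*r + 4 = ((3*√3)*S)*r + 4 = (3*S*√3)*r + 4 = 3*S*r*√3 + 4 = 4 + 3*S*r*√3)
j(Y)*(44 + m(-10, -4)) = (-3 - 4)*(44 + (4 + 3*(-10)*(-4)*√3)) = -7*(44 + (4 + 120*√3)) = -7*(48 + 120*√3) = -336 - 840*√3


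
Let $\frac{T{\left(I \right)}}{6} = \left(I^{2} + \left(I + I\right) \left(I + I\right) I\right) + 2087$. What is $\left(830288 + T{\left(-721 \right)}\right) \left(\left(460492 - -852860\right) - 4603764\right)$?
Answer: $29585301241444896$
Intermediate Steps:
$T{\left(I \right)} = 12522 + 6 I^{2} + 24 I^{3}$ ($T{\left(I \right)} = 6 \left(\left(I^{2} + \left(I + I\right) \left(I + I\right) I\right) + 2087\right) = 6 \left(\left(I^{2} + 2 I 2 I I\right) + 2087\right) = 6 \left(\left(I^{2} + 4 I^{2} I\right) + 2087\right) = 6 \left(\left(I^{2} + 4 I^{3}\right) + 2087\right) = 6 \left(2087 + I^{2} + 4 I^{3}\right) = 12522 + 6 I^{2} + 24 I^{3}$)
$\left(830288 + T{\left(-721 \right)}\right) \left(\left(460492 - -852860\right) - 4603764\right) = \left(830288 + \left(12522 + 6 \left(-721\right)^{2} + 24 \left(-721\right)^{3}\right)\right) \left(\left(460492 - -852860\right) - 4603764\right) = \left(830288 + \left(12522 + 6 \cdot 519841 + 24 \left(-374805361\right)\right)\right) \left(\left(460492 + 852860\right) - 4603764\right) = \left(830288 + \left(12522 + 3119046 - 8995328664\right)\right) \left(1313352 - 4603764\right) = \left(830288 - 8992197096\right) \left(-3290412\right) = \left(-8991366808\right) \left(-3290412\right) = 29585301241444896$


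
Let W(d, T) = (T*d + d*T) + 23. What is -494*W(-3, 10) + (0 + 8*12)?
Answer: 18374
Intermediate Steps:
W(d, T) = 23 + 2*T*d (W(d, T) = (T*d + T*d) + 23 = 2*T*d + 23 = 23 + 2*T*d)
-494*W(-3, 10) + (0 + 8*12) = -494*(23 + 2*10*(-3)) + (0 + 8*12) = -494*(23 - 60) + (0 + 96) = -494*(-37) + 96 = 18278 + 96 = 18374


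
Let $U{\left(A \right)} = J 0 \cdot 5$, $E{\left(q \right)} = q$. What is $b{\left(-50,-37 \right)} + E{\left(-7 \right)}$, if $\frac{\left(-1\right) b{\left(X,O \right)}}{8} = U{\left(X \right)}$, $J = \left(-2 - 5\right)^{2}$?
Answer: $-7$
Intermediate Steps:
$J = 49$ ($J = \left(-7\right)^{2} = 49$)
$U{\left(A \right)} = 0$ ($U{\left(A \right)} = 49 \cdot 0 \cdot 5 = 0 \cdot 5 = 0$)
$b{\left(X,O \right)} = 0$ ($b{\left(X,O \right)} = \left(-8\right) 0 = 0$)
$b{\left(-50,-37 \right)} + E{\left(-7 \right)} = 0 - 7 = -7$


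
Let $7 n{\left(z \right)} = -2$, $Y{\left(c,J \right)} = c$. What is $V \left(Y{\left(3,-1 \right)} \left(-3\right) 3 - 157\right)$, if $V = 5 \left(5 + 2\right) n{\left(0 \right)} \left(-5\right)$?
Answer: $-9200$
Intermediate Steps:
$n{\left(z \right)} = - \frac{2}{7}$ ($n{\left(z \right)} = \frac{1}{7} \left(-2\right) = - \frac{2}{7}$)
$V = 50$ ($V = 5 \left(5 + 2\right) \left(- \frac{2}{7}\right) \left(-5\right) = 5 \cdot 7 \left(- \frac{2}{7}\right) \left(-5\right) = 35 \left(- \frac{2}{7}\right) \left(-5\right) = \left(-10\right) \left(-5\right) = 50$)
$V \left(Y{\left(3,-1 \right)} \left(-3\right) 3 - 157\right) = 50 \left(3 \left(-3\right) 3 - 157\right) = 50 \left(\left(-9\right) 3 - 157\right) = 50 \left(-27 - 157\right) = 50 \left(-184\right) = -9200$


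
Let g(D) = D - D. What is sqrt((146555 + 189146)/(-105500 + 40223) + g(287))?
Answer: I*sqrt(2434839353)/21759 ≈ 2.2678*I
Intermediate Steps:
g(D) = 0
sqrt((146555 + 189146)/(-105500 + 40223) + g(287)) = sqrt((146555 + 189146)/(-105500 + 40223) + 0) = sqrt(335701/(-65277) + 0) = sqrt(335701*(-1/65277) + 0) = sqrt(-335701/65277 + 0) = sqrt(-335701/65277) = I*sqrt(2434839353)/21759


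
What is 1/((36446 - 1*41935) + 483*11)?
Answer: -1/176 ≈ -0.0056818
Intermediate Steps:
1/((36446 - 1*41935) + 483*11) = 1/((36446 - 41935) + 5313) = 1/(-5489 + 5313) = 1/(-176) = -1/176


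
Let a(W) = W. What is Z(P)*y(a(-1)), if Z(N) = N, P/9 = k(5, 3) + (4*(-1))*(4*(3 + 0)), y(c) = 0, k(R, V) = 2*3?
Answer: 0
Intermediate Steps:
k(R, V) = 6
P = -378 (P = 9*(6 + (4*(-1))*(4*(3 + 0))) = 9*(6 - 16*3) = 9*(6 - 4*12) = 9*(6 - 48) = 9*(-42) = -378)
Z(P)*y(a(-1)) = -378*0 = 0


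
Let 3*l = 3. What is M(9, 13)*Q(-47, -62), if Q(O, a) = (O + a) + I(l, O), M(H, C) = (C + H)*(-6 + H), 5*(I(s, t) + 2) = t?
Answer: -39732/5 ≈ -7946.4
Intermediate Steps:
l = 1 (l = (1/3)*3 = 1)
I(s, t) = -2 + t/5
M(H, C) = (-6 + H)*(C + H)
Q(O, a) = -2 + a + 6*O/5 (Q(O, a) = (O + a) + (-2 + O/5) = -2 + a + 6*O/5)
M(9, 13)*Q(-47, -62) = (9**2 - 6*13 - 6*9 + 13*9)*(-2 - 62 + (6/5)*(-47)) = (81 - 78 - 54 + 117)*(-2 - 62 - 282/5) = 66*(-602/5) = -39732/5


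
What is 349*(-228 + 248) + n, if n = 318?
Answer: 7298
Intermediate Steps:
349*(-228 + 248) + n = 349*(-228 + 248) + 318 = 349*20 + 318 = 6980 + 318 = 7298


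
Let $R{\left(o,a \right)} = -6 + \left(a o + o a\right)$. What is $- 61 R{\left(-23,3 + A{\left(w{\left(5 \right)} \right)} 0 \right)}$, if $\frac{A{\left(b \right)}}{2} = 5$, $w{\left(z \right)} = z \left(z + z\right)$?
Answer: $8784$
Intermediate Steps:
$w{\left(z \right)} = 2 z^{2}$ ($w{\left(z \right)} = z 2 z = 2 z^{2}$)
$A{\left(b \right)} = 10$ ($A{\left(b \right)} = 2 \cdot 5 = 10$)
$R{\left(o,a \right)} = -6 + 2 a o$ ($R{\left(o,a \right)} = -6 + \left(a o + a o\right) = -6 + 2 a o$)
$- 61 R{\left(-23,3 + A{\left(w{\left(5 \right)} \right)} 0 \right)} = - 61 \left(-6 + 2 \left(3 + 10 \cdot 0\right) \left(-23\right)\right) = - 61 \left(-6 + 2 \left(3 + 0\right) \left(-23\right)\right) = - 61 \left(-6 + 2 \cdot 3 \left(-23\right)\right) = - 61 \left(-6 - 138\right) = \left(-61\right) \left(-144\right) = 8784$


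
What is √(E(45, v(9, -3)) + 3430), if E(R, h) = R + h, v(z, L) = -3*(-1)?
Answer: √3478 ≈ 58.975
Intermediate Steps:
v(z, L) = 3
√(E(45, v(9, -3)) + 3430) = √((45 + 3) + 3430) = √(48 + 3430) = √3478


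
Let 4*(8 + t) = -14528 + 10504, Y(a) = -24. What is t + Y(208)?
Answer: -1038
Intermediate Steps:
t = -1014 (t = -8 + (-14528 + 10504)/4 = -8 + (¼)*(-4024) = -8 - 1006 = -1014)
t + Y(208) = -1014 - 24 = -1038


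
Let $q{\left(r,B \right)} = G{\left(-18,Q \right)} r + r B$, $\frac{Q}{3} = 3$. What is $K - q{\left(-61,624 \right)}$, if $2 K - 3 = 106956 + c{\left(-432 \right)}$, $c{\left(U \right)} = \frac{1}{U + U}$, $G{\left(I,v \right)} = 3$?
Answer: $\frac{158503391}{1728} \approx 91727.0$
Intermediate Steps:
$Q = 9$ ($Q = 3 \cdot 3 = 9$)
$q{\left(r,B \right)} = 3 r + B r$ ($q{\left(r,B \right)} = 3 r + r B = 3 r + B r$)
$c{\left(U \right)} = \frac{1}{2 U}$
$K = \frac{92412575}{1728}$ ($K = \frac{3}{2} + \frac{106956 + \frac{1}{2 \left(-432\right)}}{2} = \frac{3}{2} + \frac{106956 + \frac{1}{2} \left(- \frac{1}{432}\right)}{2} = \frac{3}{2} + \frac{106956 - \frac{1}{864}}{2} = \frac{3}{2} + \frac{1}{2} \cdot \frac{92409983}{864} = \frac{3}{2} + \frac{92409983}{1728} = \frac{92412575}{1728} \approx 53480.0$)
$K - q{\left(-61,624 \right)} = \frac{92412575}{1728} - - 61 \left(3 + 624\right) = \frac{92412575}{1728} - \left(-61\right) 627 = \frac{92412575}{1728} - -38247 = \frac{92412575}{1728} + 38247 = \frac{158503391}{1728}$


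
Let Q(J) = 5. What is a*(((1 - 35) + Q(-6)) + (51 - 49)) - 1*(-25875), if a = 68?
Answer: 24039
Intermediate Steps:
a*(((1 - 35) + Q(-6)) + (51 - 49)) - 1*(-25875) = 68*(((1 - 35) + 5) + (51 - 49)) - 1*(-25875) = 68*((-34 + 5) + 2) + 25875 = 68*(-29 + 2) + 25875 = 68*(-27) + 25875 = -1836 + 25875 = 24039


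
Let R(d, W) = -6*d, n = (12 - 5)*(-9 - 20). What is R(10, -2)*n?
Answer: 12180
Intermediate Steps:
n = -203 (n = 7*(-29) = -203)
R(10, -2)*n = -6*10*(-203) = -60*(-203) = 12180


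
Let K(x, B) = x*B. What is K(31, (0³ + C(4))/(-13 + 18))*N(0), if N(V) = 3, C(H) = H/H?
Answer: 93/5 ≈ 18.600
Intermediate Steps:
C(H) = 1
K(x, B) = B*x
K(31, (0³ + C(4))/(-13 + 18))*N(0) = (((0³ + 1)/(-13 + 18))*31)*3 = (((0 + 1)/5)*31)*3 = ((1*(⅕))*31)*3 = ((⅕)*31)*3 = (31/5)*3 = 93/5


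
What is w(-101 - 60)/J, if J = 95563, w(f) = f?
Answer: -161/95563 ≈ -0.0016848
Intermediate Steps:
w(-101 - 60)/J = (-101 - 60)/95563 = -161*1/95563 = -161/95563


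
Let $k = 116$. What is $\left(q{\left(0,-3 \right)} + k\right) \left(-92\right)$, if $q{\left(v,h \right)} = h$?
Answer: $-10396$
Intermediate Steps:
$\left(q{\left(0,-3 \right)} + k\right) \left(-92\right) = \left(-3 + 116\right) \left(-92\right) = 113 \left(-92\right) = -10396$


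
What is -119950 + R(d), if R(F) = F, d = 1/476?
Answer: -57096199/476 ≈ -1.1995e+5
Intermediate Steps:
d = 1/476 ≈ 0.0021008
-119950 + R(d) = -119950 + 1/476 = -57096199/476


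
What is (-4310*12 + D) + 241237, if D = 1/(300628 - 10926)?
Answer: 54903453935/289702 ≈ 1.8952e+5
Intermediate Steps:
D = 1/289702 ≈ 3.4518e-6
(-4310*12 + D) + 241237 = (-4310*12 + 1/289702) + 241237 = (-51720 + 1/289702) + 241237 = -14983387439/289702 + 241237 = 54903453935/289702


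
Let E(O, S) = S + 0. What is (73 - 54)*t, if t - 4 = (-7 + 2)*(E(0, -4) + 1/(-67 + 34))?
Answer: 15143/33 ≈ 458.88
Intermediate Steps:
E(O, S) = S
t = 797/33 (t = 4 + (-7 + 2)*(-4 + 1/(-67 + 34)) = 4 - 5*(-4 + 1/(-33)) = 4 - 5*(-4 - 1/33) = 4 - 5*(-133/33) = 4 + 665/33 = 797/33 ≈ 24.152)
(73 - 54)*t = (73 - 54)*(797/33) = 19*(797/33) = 15143/33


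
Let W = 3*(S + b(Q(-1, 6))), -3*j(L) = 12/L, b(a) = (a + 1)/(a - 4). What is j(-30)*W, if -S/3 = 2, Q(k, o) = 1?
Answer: -8/3 ≈ -2.6667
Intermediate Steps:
b(a) = (1 + a)/(-4 + a)
S = -6 (S = -3*2 = -6)
j(L) = -4/L
W = -20 (W = 3*(-6 + (1 + 1)/(-4 + 1)) = 3*(-6 + 2/(-3)) = 3*(-6 - ⅓*2) = 3*(-6 - ⅔) = 3*(-20/3) = -20)
j(-30)*W = -4/(-30)*(-20) = -4*(-1/30)*(-20) = (2/15)*(-20) = -8/3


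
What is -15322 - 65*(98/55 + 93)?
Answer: -236311/11 ≈ -21483.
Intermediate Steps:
-15322 - 65*(98/55 + 93) = -15322 - 65*5213/55 = -15322 - 67769/11 = -236311/11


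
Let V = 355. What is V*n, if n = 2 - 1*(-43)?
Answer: 15975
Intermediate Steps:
n = 45 (n = 2 + 43 = 45)
V*n = 355*45 = 15975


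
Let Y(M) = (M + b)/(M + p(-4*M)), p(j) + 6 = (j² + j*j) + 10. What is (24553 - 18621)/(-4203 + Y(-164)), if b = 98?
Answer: -2552278592/1808366001 ≈ -1.4114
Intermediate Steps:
p(j) = 4 + 2*j² (p(j) = -6 + ((j² + j*j) + 10) = -6 + ((j² + j²) + 10) = -6 + (2*j² + 10) = -6 + (10 + 2*j²) = 4 + 2*j²)
Y(M) = (98 + M)/(4 + M + 32*M²) (Y(M) = (M + 98)/(M + (4 + 2*(-4*M)²)) = (98 + M)/(M + (4 + 2*(16*M²))) = (98 + M)/(M + (4 + 32*M²)) = (98 + M)/(4 + M + 32*M²))
(24553 - 18621)/(-4203 + Y(-164)) = (24553 - 18621)/(-4203 + (98 - 164)/(4 - 164 + 32*(-164)²)) = 5932/(-4203 - 66/(4 - 164 + 32*26896)) = 5932/(-4203 - 66/(4 - 164 + 860672)) = 5932/(-4203 - 66/860512) = 5932/(-4203 + (1/860512)*(-66)) = 5932/(-4203 - 33/430256) = 5932/(-1808366001/430256) = 5932*(-430256/1808366001) = -2552278592/1808366001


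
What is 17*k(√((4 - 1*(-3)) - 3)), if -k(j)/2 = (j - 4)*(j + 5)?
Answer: 476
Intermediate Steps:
k(j) = -2*(-4 + j)*(5 + j) (k(j) = -2*(j - 4)*(j + 5) = -2*(-4 + j)*(5 + j))
17*k(√((4 - 1*(-3)) - 3)) = 17*(40 - 2*√((4 - 1*(-3)) - 3) - (2 + 6)) = 17*(40 - 2*√((4 + 3) - 3) - 2*(√((4 + 3) - 3))²) = 17*(40 - 2*√(7 - 3) - 2*(√(7 - 3))²) = 17*(40 - 2*√4 - 2*(√4)²) = 17*(40 - 2*2 - 2*2²) = 17*(40 - 4 - 2*4) = 17*(40 - 4 - 8) = 17*28 = 476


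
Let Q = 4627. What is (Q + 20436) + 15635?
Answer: 40698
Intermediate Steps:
(Q + 20436) + 15635 = (4627 + 20436) + 15635 = 25063 + 15635 = 40698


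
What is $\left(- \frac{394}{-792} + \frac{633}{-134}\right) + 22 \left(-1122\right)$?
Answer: $- \frac{655028023}{26532} \approx -24688.0$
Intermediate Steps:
$\left(- \frac{394}{-792} + \frac{633}{-134}\right) + 22 \left(-1122\right) = \left(\left(-394\right) \left(- \frac{1}{792}\right) + 633 \left(- \frac{1}{134}\right)\right) - 24684 = \left(\frac{197}{396} - \frac{633}{134}\right) - 24684 = - \frac{112135}{26532} - 24684 = - \frac{655028023}{26532}$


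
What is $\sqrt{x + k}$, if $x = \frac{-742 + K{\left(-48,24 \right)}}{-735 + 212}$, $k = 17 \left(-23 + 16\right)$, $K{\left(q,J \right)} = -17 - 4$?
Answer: $\frac{i \sqrt{32150902}}{523} \approx 10.842 i$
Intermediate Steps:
$K{\left(q,J \right)} = -21$
$k = -119$ ($k = 17 \left(-7\right) = -119$)
$x = \frac{763}{523}$ ($x = \frac{-742 - 21}{-735 + 212} = - \frac{763}{-523} = \left(-763\right) \left(- \frac{1}{523}\right) = \frac{763}{523} \approx 1.4589$)
$\sqrt{x + k} = \sqrt{\frac{763}{523} - 119} = \sqrt{- \frac{61474}{523}} = \frac{i \sqrt{32150902}}{523}$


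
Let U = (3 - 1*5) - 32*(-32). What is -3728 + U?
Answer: -2706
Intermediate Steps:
U = 1022 (U = (3 - 5) + 1024 = -2 + 1024 = 1022)
-3728 + U = -3728 + 1022 = -2706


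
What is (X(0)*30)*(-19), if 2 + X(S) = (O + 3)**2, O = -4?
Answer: 570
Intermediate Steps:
X(S) = -1 (X(S) = -2 + (-4 + 3)**2 = -2 + (-1)**2 = -2 + 1 = -1)
(X(0)*30)*(-19) = -1*30*(-19) = -30*(-19) = 570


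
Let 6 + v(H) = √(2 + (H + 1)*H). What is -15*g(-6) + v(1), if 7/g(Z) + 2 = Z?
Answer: 73/8 ≈ 9.1250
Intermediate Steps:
g(Z) = 7/(-2 + Z)
v(H) = -6 + √(2 + H*(1 + H)) (v(H) = -6 + √(2 + (H + 1)*H) = -6 + √(2 + (1 + H)*H) = -6 + √(2 + H*(1 + H)))
-15*g(-6) + v(1) = -105/(-2 - 6) + (-6 + √(2 + 1 + 1²)) = -105/(-8) + (-6 + √(2 + 1 + 1)) = -105*(-1)/8 + (-6 + √4) = -15*(-7/8) + (-6 + 2) = 105/8 - 4 = 73/8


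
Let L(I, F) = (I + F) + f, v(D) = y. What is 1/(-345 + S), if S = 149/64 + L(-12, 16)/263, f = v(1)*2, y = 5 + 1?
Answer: -16832/5766829 ≈ -0.0029188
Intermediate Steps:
y = 6
v(D) = 6
f = 12 (f = 6*2 = 12)
L(I, F) = 12 + F + I (L(I, F) = (I + F) + 12 = (F + I) + 12 = 12 + F + I)
S = 40211/16832 (S = 149/64 + (12 + 16 - 12)/263 = 149*(1/64) + 16*(1/263) = 149/64 + 16/263 = 40211/16832 ≈ 2.3890)
1/(-345 + S) = 1/(-345 + 40211/16832) = 1/(-5766829/16832) = -16832/5766829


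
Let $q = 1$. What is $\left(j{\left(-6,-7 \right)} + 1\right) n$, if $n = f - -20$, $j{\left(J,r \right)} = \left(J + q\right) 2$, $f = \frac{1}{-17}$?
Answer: $- \frac{3051}{17} \approx -179.47$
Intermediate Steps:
$f = - \frac{1}{17} \approx -0.058824$
$j{\left(J,r \right)} = 2 + 2 J$ ($j{\left(J,r \right)} = \left(J + 1\right) 2 = \left(1 + J\right) 2 = 2 + 2 J$)
$n = \frac{339}{17}$ ($n = - \frac{1}{17} - -20 = - \frac{1}{17} + 20 = \frac{339}{17} \approx 19.941$)
$\left(j{\left(-6,-7 \right)} + 1\right) n = \left(\left(2 + 2 \left(-6\right)\right) + 1\right) \frac{339}{17} = \left(\left(2 - 12\right) + 1\right) \frac{339}{17} = \left(-10 + 1\right) \frac{339}{17} = \left(-9\right) \frac{339}{17} = - \frac{3051}{17}$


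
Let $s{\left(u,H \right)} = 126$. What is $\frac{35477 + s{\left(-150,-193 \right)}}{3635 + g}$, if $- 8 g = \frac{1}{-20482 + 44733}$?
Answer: $\frac{6907266824}{705219079} \approx 9.7945$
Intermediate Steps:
$g = - \frac{1}{194008}$ ($g = - \frac{1}{8 \left(-20482 + 44733\right)} = - \frac{1}{8 \cdot 24251} = \left(- \frac{1}{8}\right) \frac{1}{24251} = - \frac{1}{194008} \approx -5.1544 \cdot 10^{-6}$)
$\frac{35477 + s{\left(-150,-193 \right)}}{3635 + g} = \frac{35477 + 126}{3635 - \frac{1}{194008}} = \frac{35603}{\frac{705219079}{194008}} = 35603 \cdot \frac{194008}{705219079} = \frac{6907266824}{705219079}$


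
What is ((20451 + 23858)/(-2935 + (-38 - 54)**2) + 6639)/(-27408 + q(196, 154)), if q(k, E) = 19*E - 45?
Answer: -36751340/135609783 ≈ -0.27101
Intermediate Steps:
q(k, E) = -45 + 19*E
((20451 + 23858)/(-2935 + (-38 - 54)**2) + 6639)/(-27408 + q(196, 154)) = ((20451 + 23858)/(-2935 + (-38 - 54)**2) + 6639)/(-27408 + (-45 + 19*154)) = (44309/(-2935 + (-92)**2) + 6639)/(-27408 + (-45 + 2926)) = (44309/(-2935 + 8464) + 6639)/(-27408 + 2881) = (44309/5529 + 6639)/(-24527) = (44309*(1/5529) + 6639)*(-1/24527) = (44309/5529 + 6639)*(-1/24527) = (36751340/5529)*(-1/24527) = -36751340/135609783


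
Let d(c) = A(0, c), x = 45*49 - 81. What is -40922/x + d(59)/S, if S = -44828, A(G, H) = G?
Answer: -20461/1062 ≈ -19.266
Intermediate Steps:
x = 2124 (x = 2205 - 81 = 2124)
d(c) = 0
-40922/x + d(59)/S = -40922/2124 + 0/(-44828) = -40922*1/2124 + 0*(-1/44828) = -20461/1062 + 0 = -20461/1062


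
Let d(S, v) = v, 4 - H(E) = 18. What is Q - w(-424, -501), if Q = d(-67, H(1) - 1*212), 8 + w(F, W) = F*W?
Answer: -212642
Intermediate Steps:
H(E) = -14 (H(E) = 4 - 1*18 = 4 - 18 = -14)
w(F, W) = -8 + F*W
Q = -226 (Q = -14 - 1*212 = -14 - 212 = -226)
Q - w(-424, -501) = -226 - (-8 - 424*(-501)) = -226 - (-8 + 212424) = -226 - 1*212416 = -226 - 212416 = -212642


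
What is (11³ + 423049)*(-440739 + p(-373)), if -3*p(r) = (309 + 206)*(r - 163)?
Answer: -147992198420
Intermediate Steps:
p(r) = 83945/3 - 515*r/3 (p(r) = -(309 + 206)*(r - 163)/3 = -515*(-163 + r)/3 = -(-83945 + 515*r)/3 = 83945/3 - 515*r/3)
(11³ + 423049)*(-440739 + p(-373)) = (11³ + 423049)*(-440739 + (83945/3 - 515/3*(-373))) = (1331 + 423049)*(-440739 + (83945/3 + 192095/3)) = 424380*(-440739 + 276040/3) = 424380*(-1046177/3) = -147992198420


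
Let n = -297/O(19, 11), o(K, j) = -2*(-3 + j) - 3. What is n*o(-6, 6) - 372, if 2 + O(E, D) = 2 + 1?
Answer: 2301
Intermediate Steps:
o(K, j) = 3 - 2*j (o(K, j) = (6 - 2*j) - 3 = 3 - 2*j)
O(E, D) = 1 (O(E, D) = -2 + (2 + 1) = -2 + 3 = 1)
n = -297 (n = -297/1 = -297*1 = -297)
n*o(-6, 6) - 372 = -297*(3 - 2*6) - 372 = -297*(3 - 12) - 372 = -297*(-9) - 372 = 2673 - 372 = 2301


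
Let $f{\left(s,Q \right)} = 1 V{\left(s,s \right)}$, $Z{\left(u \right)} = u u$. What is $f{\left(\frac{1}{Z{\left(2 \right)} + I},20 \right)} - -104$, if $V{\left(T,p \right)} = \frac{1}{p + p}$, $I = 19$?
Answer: $\frac{231}{2} \approx 115.5$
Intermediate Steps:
$V{\left(T,p \right)} = \frac{1}{2 p}$
$Z{\left(u \right)} = u^{2}$
$f{\left(s,Q \right)} = \frac{1}{2 s}$ ($f{\left(s,Q \right)} = 1 \frac{1}{2 s} = \frac{1}{2 s}$)
$f{\left(\frac{1}{Z{\left(2 \right)} + I},20 \right)} - -104 = \frac{1}{2 \frac{1}{2^{2} + 19}} - -104 = \frac{1}{2 \frac{1}{4 + 19}} + 104 = \frac{1}{2 \cdot \frac{1}{23}} + 104 = \frac{\frac{1}{\frac{1}{23}}}{2} + 104 = \frac{1}{2} \cdot 23 + 104 = \frac{23}{2} + 104 = \frac{231}{2}$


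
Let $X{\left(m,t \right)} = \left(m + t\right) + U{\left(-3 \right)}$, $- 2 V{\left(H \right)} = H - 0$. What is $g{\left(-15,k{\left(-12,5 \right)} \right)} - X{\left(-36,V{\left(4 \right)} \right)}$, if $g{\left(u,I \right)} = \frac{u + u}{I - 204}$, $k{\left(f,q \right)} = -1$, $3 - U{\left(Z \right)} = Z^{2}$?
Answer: $\frac{1810}{41} \approx 44.146$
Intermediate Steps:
$U{\left(Z \right)} = 3 - Z^{2}$
$V{\left(H \right)} = - \frac{H}{2}$ ($V{\left(H \right)} = - \frac{H - 0}{2} = - \frac{H + 0}{2} = - \frac{H}{2}$)
$X{\left(m,t \right)} = -6 + m + t$ ($X{\left(m,t \right)} = \left(m + t\right) + \left(3 - \left(-3\right)^{2}\right) = \left(m + t\right) + \left(3 - 9\right) = \left(m + t\right) - 6 = -6 + m + t$)
$g{\left(u,I \right)} = \frac{2 u}{-204 + I}$
$g{\left(-15,k{\left(-12,5 \right)} \right)} - X{\left(-36,V{\left(4 \right)} \right)} = 2 \left(-15\right) \frac{1}{-204 - 1} - \left(-6 - 36 - 2\right) = 2 \left(-15\right) \frac{1}{-205} - \left(-6 - 36 - 2\right) = 2 \left(-15\right) \left(- \frac{1}{205}\right) - -44 = \frac{6}{41} + 44 = \frac{1810}{41}$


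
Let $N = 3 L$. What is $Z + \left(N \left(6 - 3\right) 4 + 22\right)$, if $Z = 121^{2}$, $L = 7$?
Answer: $14915$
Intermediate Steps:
$N = 21$ ($N = 3 \cdot 7 = 21$)
$Z = 14641$
$Z + \left(N \left(6 - 3\right) 4 + 22\right) = 14641 + \left(21 \left(6 - 3\right) 4 + 22\right) = 14641 + \left(21 \cdot 3 \cdot 4 + 22\right) = 14641 + \left(21 \cdot 12 + 22\right) = 14641 + \left(252 + 22\right) = 14641 + 274 = 14915$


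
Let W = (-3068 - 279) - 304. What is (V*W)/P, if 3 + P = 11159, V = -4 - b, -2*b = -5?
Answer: 47463/22312 ≈ 2.1272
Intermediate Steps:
b = 5/2 (b = -½*(-5) = 5/2 ≈ 2.5000)
V = -13/2 (V = -4 - 1*5/2 = -4 - 5/2 = -13/2 ≈ -6.5000)
P = 11156 (P = -3 + 11159 = 11156)
W = -3651 (W = -3347 - 304 = -3651)
(V*W)/P = -13/2*(-3651)/11156 = (47463/2)*(1/11156) = 47463/22312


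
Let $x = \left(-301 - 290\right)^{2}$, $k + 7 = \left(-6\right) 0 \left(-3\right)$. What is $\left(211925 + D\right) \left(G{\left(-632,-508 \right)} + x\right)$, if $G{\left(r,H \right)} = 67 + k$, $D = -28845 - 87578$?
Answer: $33362764182$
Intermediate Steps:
$k = -7$ ($k = -7 + \left(-6\right) 0 \left(-3\right) = -7 + 0 \left(-3\right) = -7 + 0 = -7$)
$D = -116423$
$x = 349281$ ($x = \left(-591\right)^{2} = 349281$)
$G{\left(r,H \right)} = 60$ ($G{\left(r,H \right)} = 67 - 7 = 60$)
$\left(211925 + D\right) \left(G{\left(-632,-508 \right)} + x\right) = \left(211925 - 116423\right) \left(60 + 349281\right) = 95502 \cdot 349341 = 33362764182$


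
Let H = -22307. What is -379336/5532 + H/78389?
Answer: -7464793007/108411987 ≈ -68.856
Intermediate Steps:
-379336/5532 + H/78389 = -379336/5532 - 22307/78389 = -379336*1/5532 - 22307*1/78389 = -94834/1383 - 22307/78389 = -7464793007/108411987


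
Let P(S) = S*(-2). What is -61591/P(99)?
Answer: 61591/198 ≈ 311.07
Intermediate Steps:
P(S) = -2*S
-61591/P(99) = -61591/((-2*99)) = -61591/(-198) = -61591*(-1/198) = 61591/198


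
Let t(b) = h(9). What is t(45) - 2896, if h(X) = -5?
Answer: -2901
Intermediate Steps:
t(b) = -5
t(45) - 2896 = -5 - 2896 = -2901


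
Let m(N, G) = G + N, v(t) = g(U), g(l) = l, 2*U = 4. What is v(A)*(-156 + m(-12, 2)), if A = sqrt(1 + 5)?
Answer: -332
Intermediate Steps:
U = 2 (U = (1/2)*4 = 2)
A = sqrt(6) ≈ 2.4495
v(t) = 2
v(A)*(-156 + m(-12, 2)) = 2*(-156 + (2 - 12)) = 2*(-156 - 10) = 2*(-166) = -332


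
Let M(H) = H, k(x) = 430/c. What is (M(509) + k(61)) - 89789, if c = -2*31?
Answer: -2767895/31 ≈ -89287.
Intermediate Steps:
c = -62
k(x) = -215/31 (k(x) = 430/(-62) = 430*(-1/62) = -215/31)
(M(509) + k(61)) - 89789 = (509 - 215/31) - 89789 = 15564/31 - 89789 = -2767895/31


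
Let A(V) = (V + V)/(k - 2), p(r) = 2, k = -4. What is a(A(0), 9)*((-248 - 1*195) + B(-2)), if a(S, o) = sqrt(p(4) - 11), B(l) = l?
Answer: -1335*I ≈ -1335.0*I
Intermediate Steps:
A(V) = -V/3 (A(V) = (V + V)/(-4 - 2) = (2*V)/(-6) = (2*V)*(-1/6) = -V/3)
a(S, o) = 3*I (a(S, o) = sqrt(2 - 11) = sqrt(-9) = 3*I)
a(A(0), 9)*((-248 - 1*195) + B(-2)) = (3*I)*((-248 - 1*195) - 2) = (3*I)*((-248 - 195) - 2) = (3*I)*(-443 - 2) = (3*I)*(-445) = -1335*I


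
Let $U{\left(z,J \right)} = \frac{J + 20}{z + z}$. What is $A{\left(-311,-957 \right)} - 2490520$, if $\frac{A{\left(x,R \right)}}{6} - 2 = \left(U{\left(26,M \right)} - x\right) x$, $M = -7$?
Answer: $- \frac{6142601}{2} \approx -3.0713 \cdot 10^{6}$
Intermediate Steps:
$U{\left(z,J \right)} = \frac{20 + J}{2 z}$
$A{\left(x,R \right)} = 12 + 6 x \left(\frac{1}{4} - x\right)$ ($A{\left(x,R \right)} = 12 + 6 \left(\frac{20 - 7}{2 \cdot 26} - x\right) x = 12 + 6 \left(\frac{1}{2} \cdot \frac{1}{26} \cdot 13 - x\right) x = 12 + 6 \left(\frac{1}{4} - x\right) x = 12 + 6 x \left(\frac{1}{4} - x\right)$)
$A{\left(-311,-957 \right)} - 2490520 = \left(12 - 6 \left(-311\right)^{2} + \frac{3}{2} \left(-311\right)\right) - 2490520 = \left(12 - 580326 - \frac{933}{2}\right) - 2490520 = - \frac{1161561}{2} - 2490520 = - \frac{6142601}{2}$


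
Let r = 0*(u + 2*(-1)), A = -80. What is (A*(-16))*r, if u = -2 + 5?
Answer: 0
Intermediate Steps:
u = 3
r = 0 (r = 0*(3 + 2*(-1)) = 0*(3 - 2) = 0*1 = 0)
(A*(-16))*r = -80*(-16)*0 = 1280*0 = 0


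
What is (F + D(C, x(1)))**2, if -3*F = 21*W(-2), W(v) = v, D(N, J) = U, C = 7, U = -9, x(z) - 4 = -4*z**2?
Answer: 25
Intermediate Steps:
x(z) = 4 - 4*z**2
D(N, J) = -9
F = 14 (F = -7*(-2) = -1/3*(-42) = 14)
(F + D(C, x(1)))**2 = (14 - 9)**2 = 5**2 = 25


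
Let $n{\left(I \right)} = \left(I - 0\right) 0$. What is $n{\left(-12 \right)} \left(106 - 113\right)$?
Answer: $0$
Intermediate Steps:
$n{\left(I \right)} = 0$ ($n{\left(I \right)} = \left(I + 0\right) 0 = I 0 = 0$)
$n{\left(-12 \right)} \left(106 - 113\right) = 0 \left(106 - 113\right) = 0 \left(-7\right) = 0$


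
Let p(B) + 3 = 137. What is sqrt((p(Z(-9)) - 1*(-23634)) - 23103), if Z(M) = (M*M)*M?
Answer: sqrt(665) ≈ 25.788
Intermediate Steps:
Z(M) = M**3 (Z(M) = M**2*M = M**3)
p(B) = 134 (p(B) = -3 + 137 = 134)
sqrt((p(Z(-9)) - 1*(-23634)) - 23103) = sqrt((134 - 1*(-23634)) - 23103) = sqrt((134 + 23634) - 23103) = sqrt(23768 - 23103) = sqrt(665)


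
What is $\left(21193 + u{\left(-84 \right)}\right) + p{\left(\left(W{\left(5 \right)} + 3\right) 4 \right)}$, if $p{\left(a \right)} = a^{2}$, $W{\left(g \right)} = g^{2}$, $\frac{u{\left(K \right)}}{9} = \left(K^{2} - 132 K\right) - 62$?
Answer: $196475$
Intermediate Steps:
$u{\left(K \right)} = -558 - 1188 K + 9 K^{2}$ ($u{\left(K \right)} = 9 \left(\left(K^{2} - 132 K\right) - 62\right) = 9 \left(-62 + K^{2} - 132 K\right) = -558 - 1188 K + 9 K^{2}$)
$\left(21193 + u{\left(-84 \right)}\right) + p{\left(\left(W{\left(5 \right)} + 3\right) 4 \right)} = \left(21193 - \left(-99234 - 63504\right)\right) + \left(\left(5^{2} + 3\right) 4\right)^{2} = \left(21193 + \left(-558 + 99792 + 9 \cdot 7056\right)\right) + \left(\left(25 + 3\right) 4\right)^{2} = \left(21193 + \left(-558 + 99792 + 63504\right)\right) + \left(28 \cdot 4\right)^{2} = \left(21193 + 162738\right) + 112^{2} = 183931 + 12544 = 196475$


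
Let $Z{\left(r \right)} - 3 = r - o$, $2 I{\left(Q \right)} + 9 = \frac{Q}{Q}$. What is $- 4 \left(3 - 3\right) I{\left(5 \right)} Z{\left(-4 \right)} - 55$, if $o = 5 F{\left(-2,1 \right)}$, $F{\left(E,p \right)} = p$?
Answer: $-55$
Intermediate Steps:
$I{\left(Q \right)} = -4$ ($I{\left(Q \right)} = - \frac{9}{2} + \frac{Q \frac{1}{Q}}{2} = - \frac{9}{2} + \frac{1}{2} \cdot 1 = - \frac{9}{2} + \frac{1}{2} = -4$)
$o = 5$ ($o = 5 \cdot 1 = 5$)
$Z{\left(r \right)} = -2 + r$ ($Z{\left(r \right)} = 3 + \left(r - 5\right) = 3 + \left(-5 + r\right) = -2 + r$)
$- 4 \left(3 - 3\right) I{\left(5 \right)} Z{\left(-4 \right)} - 55 = - 4 \left(3 - 3\right) \left(-4\right) \left(-2 - 4\right) - 55 = \left(-4\right) 0 \left(-4\right) \left(-6\right) - 55 = 0 \left(-4\right) \left(-6\right) - 55 = 0 \left(-6\right) - 55 = 0 - 55 = -55$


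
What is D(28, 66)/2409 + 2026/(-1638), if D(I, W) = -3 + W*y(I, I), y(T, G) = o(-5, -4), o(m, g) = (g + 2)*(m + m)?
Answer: -453898/657657 ≈ -0.69017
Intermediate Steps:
o(m, g) = 2*m*(2 + g) (o(m, g) = (2 + g)*(2*m) = 2*m*(2 + g))
y(T, G) = 20 (y(T, G) = 2*(-5)*(2 - 4) = 2*(-5)*(-2) = 20)
D(I, W) = -3 + 20*W (D(I, W) = -3 + W*20 = -3 + 20*W)
D(28, 66)/2409 + 2026/(-1638) = (-3 + 20*66)/2409 + 2026/(-1638) = (-3 + 1320)*(1/2409) + 2026*(-1/1638) = 1317*(1/2409) - 1013/819 = 439/803 - 1013/819 = -453898/657657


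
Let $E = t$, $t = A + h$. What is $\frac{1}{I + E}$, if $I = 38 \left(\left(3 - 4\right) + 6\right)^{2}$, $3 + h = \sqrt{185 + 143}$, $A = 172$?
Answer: $\frac{1119}{1251833} - \frac{2 \sqrt{82}}{1251833} \approx 0.00087942$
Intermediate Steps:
$h = -3 + 2 \sqrt{82}$ ($h = -3 + \sqrt{185 + 143} = -3 + \sqrt{328} = -3 + 2 \sqrt{82} \approx 15.111$)
$t = 169 + 2 \sqrt{82}$ ($t = 172 - \left(3 - 2 \sqrt{82}\right) = 169 + 2 \sqrt{82} \approx 187.11$)
$I = 950$ ($I = 38 \left(-1 + 6\right)^{2} = 38 \cdot 5^{2} = 38 \cdot 25 = 950$)
$E = 169 + 2 \sqrt{82} \approx 187.11$
$\frac{1}{I + E} = \frac{1}{950 + \left(169 + 2 \sqrt{82}\right)} = \frac{1}{1119 + 2 \sqrt{82}}$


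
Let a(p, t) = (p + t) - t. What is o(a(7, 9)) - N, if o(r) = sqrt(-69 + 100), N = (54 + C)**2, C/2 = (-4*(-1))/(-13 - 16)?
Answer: -2427364/841 + sqrt(31) ≈ -2880.7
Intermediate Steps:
a(p, t) = p
C = -8/29 (C = 2*((-4*(-1))/(-13 - 16)) = 2*(4/(-29)) = 2*(4*(-1/29)) = 2*(-4/29) = -8/29 ≈ -0.27586)
N = 2427364/841 (N = (54 - 8/29)**2 = (1558/29)**2 = 2427364/841 ≈ 2886.3)
o(r) = sqrt(31)
o(a(7, 9)) - N = sqrt(31) - 1*2427364/841 = sqrt(31) - 2427364/841 = -2427364/841 + sqrt(31)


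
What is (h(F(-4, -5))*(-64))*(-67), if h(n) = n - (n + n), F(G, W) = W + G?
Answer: 38592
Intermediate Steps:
F(G, W) = G + W
h(n) = -n (h(n) = n - 2*n = -n)
(h(F(-4, -5))*(-64))*(-67) = (-(-4 - 5)*(-64))*(-67) = (-1*(-9)*(-64))*(-67) = (9*(-64))*(-67) = -576*(-67) = 38592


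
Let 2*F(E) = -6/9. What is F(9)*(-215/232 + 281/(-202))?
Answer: 54311/70296 ≈ 0.77260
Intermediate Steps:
F(E) = -1/3 (F(E) = (-6/9)/2 = (-6*1/9)/2 = (1/2)*(-2/3) = -1/3)
F(9)*(-215/232 + 281/(-202)) = -(-215/232 + 281/(-202))/3 = -(-215*1/232 + 281*(-1/202))/3 = -(-215/232 - 281/202)/3 = -1/3*(-54311/23432) = 54311/70296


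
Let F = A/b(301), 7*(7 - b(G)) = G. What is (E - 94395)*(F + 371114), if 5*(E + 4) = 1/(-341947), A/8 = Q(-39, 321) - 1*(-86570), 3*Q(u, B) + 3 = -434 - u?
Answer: -170389864129309196/5129205 ≈ -3.3220e+10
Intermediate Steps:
b(G) = 7 - G/7
Q(u, B) = -437/3 - u/3 (Q(u, B) = -1 + (-434 - u)/3 = -1 + (-434/3 - u/3) = -437/3 - u/3)
A = 2074496/3 (A = 8*((-437/3 - ⅓*(-39)) - 1*(-86570)) = 8*((-437/3 + 13) + 86570) = 8*(-398/3 + 86570) = 8*(259312/3) = 2074496/3 ≈ 6.9150e+5)
E = -6838941/1709735 (E = -4 + (⅕)/(-341947) = -4 + (⅕)*(-1/341947) = -4 - 1/1709735 = -6838941/1709735 ≈ -4.0000)
F = -518624/27 (F = 2074496/(3*(7 - ⅐*301)) = 2074496/(3*(7 - 43)) = (2074496/3)/(-36) = (2074496/3)*(-1/36) = -518624/27 ≈ -19208.)
(E - 94395)*(F + 371114) = (-6838941/1709735 - 94395)*(-518624/27 + 371114) = -161397274266/1709735*9501454/27 = -170389864129309196/5129205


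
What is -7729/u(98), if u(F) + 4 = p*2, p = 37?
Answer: -7729/70 ≈ -110.41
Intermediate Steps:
u(F) = 70 (u(F) = -4 + 37*2 = -4 + 74 = 70)
-7729/u(98) = -7729/70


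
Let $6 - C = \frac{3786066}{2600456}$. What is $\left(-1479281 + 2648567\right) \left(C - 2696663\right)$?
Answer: $- \frac{2049916697348359047}{650114} \approx -3.1532 \cdot 10^{12}$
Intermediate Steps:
$C = \frac{5908335}{1300228}$ ($C = 6 - \frac{3786066}{2600456} = 6 - 3786066 \cdot \frac{1}{2600456} = 6 - \frac{1893033}{1300228} = \frac{5908335}{1300228} \approx 4.5441$)
$\left(-1479281 + 2648567\right) \left(C - 2696663\right) = \left(-1479281 + 2648567\right) \left(\frac{5908335}{1300228} - 2696663\right) = 1169286 \left(- \frac{3506270830829}{1300228}\right) = - \frac{2049916697348359047}{650114}$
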